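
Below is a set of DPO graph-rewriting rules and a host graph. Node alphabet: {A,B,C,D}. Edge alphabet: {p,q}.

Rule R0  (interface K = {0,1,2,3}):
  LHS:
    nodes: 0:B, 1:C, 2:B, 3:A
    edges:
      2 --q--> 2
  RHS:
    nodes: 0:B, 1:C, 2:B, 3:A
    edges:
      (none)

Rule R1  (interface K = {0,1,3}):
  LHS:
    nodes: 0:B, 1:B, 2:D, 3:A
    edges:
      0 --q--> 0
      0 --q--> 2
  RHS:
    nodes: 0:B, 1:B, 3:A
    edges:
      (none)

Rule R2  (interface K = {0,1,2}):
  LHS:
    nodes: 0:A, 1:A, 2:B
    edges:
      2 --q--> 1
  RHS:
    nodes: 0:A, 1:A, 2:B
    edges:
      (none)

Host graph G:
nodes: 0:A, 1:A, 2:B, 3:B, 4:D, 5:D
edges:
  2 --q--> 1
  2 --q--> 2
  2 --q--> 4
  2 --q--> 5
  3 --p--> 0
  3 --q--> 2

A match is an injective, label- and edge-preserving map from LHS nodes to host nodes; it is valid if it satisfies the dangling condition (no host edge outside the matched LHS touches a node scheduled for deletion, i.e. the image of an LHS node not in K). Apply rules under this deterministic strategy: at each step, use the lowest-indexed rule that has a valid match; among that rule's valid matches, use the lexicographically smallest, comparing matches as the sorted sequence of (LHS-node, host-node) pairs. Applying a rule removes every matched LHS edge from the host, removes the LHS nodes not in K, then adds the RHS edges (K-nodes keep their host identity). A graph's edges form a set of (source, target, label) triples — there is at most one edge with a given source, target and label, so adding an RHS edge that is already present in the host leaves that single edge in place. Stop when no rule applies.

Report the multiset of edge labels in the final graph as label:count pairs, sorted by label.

Answer: p:1 q:2

Derivation:
start.  V:6 E:6  edges: 2-q->1 2-q->2 2-q->4 2-q->5 3-p->0 3-q->2
1. fire R1 via {0↦2, 1↦3, 2↦4, 3↦0}  →  V:5 E:4  edges: 2-q->1 2-q->5 3-p->0 3-q->2
2. fire R2 via {0↦0, 1↦1, 2↦2}  →  V:5 E:3  edges: 2-q->5 3-p->0 3-q->2
final graph: no rule applies after step 2
NF edges: [(2, 5, 'q'), (3, 0, 'p'), (3, 2, 'q')]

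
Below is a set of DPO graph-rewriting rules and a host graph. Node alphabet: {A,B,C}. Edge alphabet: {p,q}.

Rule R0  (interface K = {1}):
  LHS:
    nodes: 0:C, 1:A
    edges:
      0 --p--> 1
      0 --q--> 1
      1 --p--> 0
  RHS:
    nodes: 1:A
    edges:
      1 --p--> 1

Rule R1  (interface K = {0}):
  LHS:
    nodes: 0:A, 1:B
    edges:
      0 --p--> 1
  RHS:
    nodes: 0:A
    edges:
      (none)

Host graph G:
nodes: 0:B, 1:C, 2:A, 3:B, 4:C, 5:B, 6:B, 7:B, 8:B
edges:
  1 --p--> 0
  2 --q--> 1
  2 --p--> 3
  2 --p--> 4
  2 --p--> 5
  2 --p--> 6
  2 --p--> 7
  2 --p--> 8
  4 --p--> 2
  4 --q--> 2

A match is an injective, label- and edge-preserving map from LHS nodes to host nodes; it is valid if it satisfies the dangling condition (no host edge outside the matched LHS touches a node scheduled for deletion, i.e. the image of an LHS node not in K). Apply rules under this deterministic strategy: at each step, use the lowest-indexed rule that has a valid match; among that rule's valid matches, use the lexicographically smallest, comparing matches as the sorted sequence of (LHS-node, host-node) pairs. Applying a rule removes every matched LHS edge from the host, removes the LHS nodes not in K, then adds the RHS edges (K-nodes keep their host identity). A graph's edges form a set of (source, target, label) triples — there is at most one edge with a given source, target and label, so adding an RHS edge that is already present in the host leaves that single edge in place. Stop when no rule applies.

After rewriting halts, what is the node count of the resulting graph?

Answer: 3

Derivation:
[0] host  ⇒  9 nodes, 10 edges  {1-p->0 2-q->1 2-p->3 2-p->4 2-p->5 2-p->6 2-p->7 2-p->8 4-p->2 4-q->2}
[1] R0 @ {0↦4, 1↦2}  ⇒  8 nodes, 8 edges  {1-p->0 2-q->1 2-p->2 2-p->3 2-p->5 2-p->6 2-p->7 2-p->8}
[2] R1 @ {0↦2, 1↦3}  ⇒  7 nodes, 7 edges  {1-p->0 2-q->1 2-p->2 2-p->5 2-p->6 2-p->7 2-p->8}
[3] R1 @ {0↦2, 1↦5}  ⇒  6 nodes, 6 edges  {1-p->0 2-q->1 2-p->2 2-p->6 2-p->7 2-p->8}
[4] R1 @ {0↦2, 1↦6}  ⇒  5 nodes, 5 edges  {1-p->0 2-q->1 2-p->2 2-p->7 2-p->8}
[5] R1 @ {0↦2, 1↦7}  ⇒  4 nodes, 4 edges  {1-p->0 2-q->1 2-p->2 2-p->8}
[6] R1 @ {0↦2, 1↦8}  ⇒  3 nodes, 3 edges  {1-p->0 2-q->1 2-p->2}
normal form: no rule applies after step 6
NF nodes: {0:B, 1:C, 2:A}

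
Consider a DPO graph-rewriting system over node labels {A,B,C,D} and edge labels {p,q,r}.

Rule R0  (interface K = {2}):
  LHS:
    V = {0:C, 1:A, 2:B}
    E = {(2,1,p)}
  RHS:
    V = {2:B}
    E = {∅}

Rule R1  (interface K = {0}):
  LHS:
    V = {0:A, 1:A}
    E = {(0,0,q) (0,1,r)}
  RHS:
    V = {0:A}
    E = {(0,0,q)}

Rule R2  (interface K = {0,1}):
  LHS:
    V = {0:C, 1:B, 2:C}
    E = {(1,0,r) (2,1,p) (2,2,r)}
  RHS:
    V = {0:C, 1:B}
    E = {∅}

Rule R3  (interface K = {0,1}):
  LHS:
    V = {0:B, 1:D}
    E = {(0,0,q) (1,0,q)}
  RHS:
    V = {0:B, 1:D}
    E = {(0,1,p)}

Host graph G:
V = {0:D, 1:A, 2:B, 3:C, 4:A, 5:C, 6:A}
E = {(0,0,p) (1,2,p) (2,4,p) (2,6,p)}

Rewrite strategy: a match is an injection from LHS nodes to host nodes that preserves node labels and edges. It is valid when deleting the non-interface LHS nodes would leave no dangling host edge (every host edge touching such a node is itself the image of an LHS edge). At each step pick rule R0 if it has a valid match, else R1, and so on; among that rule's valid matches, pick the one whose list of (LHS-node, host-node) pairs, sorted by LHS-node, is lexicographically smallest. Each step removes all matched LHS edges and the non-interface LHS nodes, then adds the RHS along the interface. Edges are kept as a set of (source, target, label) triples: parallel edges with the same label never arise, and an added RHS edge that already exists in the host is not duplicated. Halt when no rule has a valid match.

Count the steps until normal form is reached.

Answer: 2

Steps:
initial: |V|=7 |E|=4  E = 0-p->0 1-p->2 2-p->4 2-p->6
step 1: apply R0 at {0↦3, 1↦4, 2↦2}  → |V|=5 |E|=3  E = 0-p->0 1-p->2 2-p->6
step 2: apply R0 at {0↦5, 1↦6, 2↦2}  → |V|=3 |E|=2  E = 0-p->0 1-p->2
halt: no rule applies after step 2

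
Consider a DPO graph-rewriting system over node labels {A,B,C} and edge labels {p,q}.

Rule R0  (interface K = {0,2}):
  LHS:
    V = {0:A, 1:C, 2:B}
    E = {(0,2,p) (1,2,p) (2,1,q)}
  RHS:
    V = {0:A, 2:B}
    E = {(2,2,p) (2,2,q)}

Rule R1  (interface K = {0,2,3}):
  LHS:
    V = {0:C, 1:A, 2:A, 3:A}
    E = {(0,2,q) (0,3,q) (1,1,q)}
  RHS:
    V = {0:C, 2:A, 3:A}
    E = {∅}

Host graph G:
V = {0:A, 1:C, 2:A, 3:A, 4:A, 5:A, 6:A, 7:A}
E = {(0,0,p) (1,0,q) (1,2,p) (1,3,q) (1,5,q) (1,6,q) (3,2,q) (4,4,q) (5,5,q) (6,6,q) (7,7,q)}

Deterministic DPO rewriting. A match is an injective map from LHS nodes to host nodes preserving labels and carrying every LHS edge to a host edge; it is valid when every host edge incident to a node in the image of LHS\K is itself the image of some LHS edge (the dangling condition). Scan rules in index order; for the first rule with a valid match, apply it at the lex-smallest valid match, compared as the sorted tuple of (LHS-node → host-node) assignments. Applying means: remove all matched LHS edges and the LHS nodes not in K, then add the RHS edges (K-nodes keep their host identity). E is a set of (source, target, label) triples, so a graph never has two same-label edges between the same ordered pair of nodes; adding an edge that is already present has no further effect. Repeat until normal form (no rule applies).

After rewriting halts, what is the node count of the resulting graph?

Answer: 6

Rewrite trace:
initial: |V|=8 |E|=11  E = 0-p->0 1-q->0 1-p->2 1-q->3 1-q->5 1-q->6 3-q->2 4-q->4 5-q->5 6-q->6 7-q->7
step 1: apply R1 at {0↦1, 1↦4, 2↦0, 3↦3}  → |V|=7 |E|=8  E = 0-p->0 1-p->2 1-q->5 1-q->6 3-q->2 5-q->5 6-q->6 7-q->7
step 2: apply R1 at {0↦1, 1↦7, 2↦5, 3↦6}  → |V|=6 |E|=5  E = 0-p->0 1-p->2 3-q->2 5-q->5 6-q->6
halt: no rule applies after step 2
NF nodes: {0:A, 1:C, 2:A, 3:A, 5:A, 6:A}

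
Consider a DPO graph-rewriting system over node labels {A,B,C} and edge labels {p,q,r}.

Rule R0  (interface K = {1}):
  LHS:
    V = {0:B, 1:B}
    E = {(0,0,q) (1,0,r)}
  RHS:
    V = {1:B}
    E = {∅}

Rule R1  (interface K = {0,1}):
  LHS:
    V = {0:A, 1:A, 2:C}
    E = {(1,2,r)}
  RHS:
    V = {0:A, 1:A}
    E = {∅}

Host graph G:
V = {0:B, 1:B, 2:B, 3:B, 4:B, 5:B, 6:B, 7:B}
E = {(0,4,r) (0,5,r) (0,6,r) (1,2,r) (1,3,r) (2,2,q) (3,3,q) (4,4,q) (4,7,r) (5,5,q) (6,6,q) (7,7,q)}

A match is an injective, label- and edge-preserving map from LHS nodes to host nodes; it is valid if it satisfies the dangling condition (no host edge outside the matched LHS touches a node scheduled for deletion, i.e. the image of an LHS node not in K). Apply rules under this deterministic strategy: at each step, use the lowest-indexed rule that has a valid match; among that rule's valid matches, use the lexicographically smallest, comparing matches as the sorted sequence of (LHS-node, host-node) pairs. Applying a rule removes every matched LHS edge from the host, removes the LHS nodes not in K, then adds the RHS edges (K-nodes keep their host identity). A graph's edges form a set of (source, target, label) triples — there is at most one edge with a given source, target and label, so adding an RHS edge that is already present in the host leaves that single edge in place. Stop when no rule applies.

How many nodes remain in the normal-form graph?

Answer: 2

Steps:
initial: |V|=8 |E|=12  E = 0-r->4 0-r->5 0-r->6 1-r->2 1-r->3 2-q->2 3-q->3 4-q->4 4-r->7 5-q->5 6-q->6 7-q->7
step 1: apply R0 at {0↦2, 1↦1}  → |V|=7 |E|=10  E = 0-r->4 0-r->5 0-r->6 1-r->3 3-q->3 4-q->4 4-r->7 5-q->5 6-q->6 7-q->7
step 2: apply R0 at {0↦3, 1↦1}  → |V|=6 |E|=8  E = 0-r->4 0-r->5 0-r->6 4-q->4 4-r->7 5-q->5 6-q->6 7-q->7
step 3: apply R0 at {0↦5, 1↦0}  → |V|=5 |E|=6  E = 0-r->4 0-r->6 4-q->4 4-r->7 6-q->6 7-q->7
step 4: apply R0 at {0↦6, 1↦0}  → |V|=4 |E|=4  E = 0-r->4 4-q->4 4-r->7 7-q->7
step 5: apply R0 at {0↦7, 1↦4}  → |V|=3 |E|=2  E = 0-r->4 4-q->4
step 6: apply R0 at {0↦4, 1↦0}  → |V|=2 |E|=0  E = ∅
normal form: no rule applies after step 6
NF nodes: {0:B, 1:B}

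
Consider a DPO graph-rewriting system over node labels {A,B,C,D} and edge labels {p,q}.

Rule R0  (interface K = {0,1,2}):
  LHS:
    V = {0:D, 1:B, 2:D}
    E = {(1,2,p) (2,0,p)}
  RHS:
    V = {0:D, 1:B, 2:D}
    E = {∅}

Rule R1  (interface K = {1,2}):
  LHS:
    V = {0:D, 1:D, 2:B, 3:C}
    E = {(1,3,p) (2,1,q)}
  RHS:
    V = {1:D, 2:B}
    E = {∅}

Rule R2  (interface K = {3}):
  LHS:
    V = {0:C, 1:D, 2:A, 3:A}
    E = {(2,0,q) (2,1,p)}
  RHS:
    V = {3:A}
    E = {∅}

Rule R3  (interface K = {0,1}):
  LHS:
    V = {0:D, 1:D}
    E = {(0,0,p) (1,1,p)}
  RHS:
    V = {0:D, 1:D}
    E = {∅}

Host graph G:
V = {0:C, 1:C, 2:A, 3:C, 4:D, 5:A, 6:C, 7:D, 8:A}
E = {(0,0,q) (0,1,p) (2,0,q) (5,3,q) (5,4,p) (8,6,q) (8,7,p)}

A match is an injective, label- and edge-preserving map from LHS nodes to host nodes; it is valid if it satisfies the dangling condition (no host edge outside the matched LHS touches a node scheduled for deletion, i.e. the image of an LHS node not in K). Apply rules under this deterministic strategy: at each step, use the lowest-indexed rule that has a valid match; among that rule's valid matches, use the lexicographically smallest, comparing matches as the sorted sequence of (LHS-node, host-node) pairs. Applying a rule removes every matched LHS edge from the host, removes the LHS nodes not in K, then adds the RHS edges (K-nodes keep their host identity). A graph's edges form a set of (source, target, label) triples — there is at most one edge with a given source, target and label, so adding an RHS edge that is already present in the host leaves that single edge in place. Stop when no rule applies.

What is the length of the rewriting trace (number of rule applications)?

Answer: 2

Rewrite trace:
start.  V:9 E:7  edges: 0-q->0 0-p->1 2-q->0 5-q->3 5-p->4 8-q->6 8-p->7
1. fire R2 via {0↦3, 1↦4, 2↦5, 3↦2}  →  V:6 E:5  edges: 0-q->0 0-p->1 2-q->0 8-q->6 8-p->7
2. fire R2 via {0↦6, 1↦7, 2↦8, 3↦2}  →  V:3 E:3  edges: 0-q->0 0-p->1 2-q->0
final graph: no rule applies after step 2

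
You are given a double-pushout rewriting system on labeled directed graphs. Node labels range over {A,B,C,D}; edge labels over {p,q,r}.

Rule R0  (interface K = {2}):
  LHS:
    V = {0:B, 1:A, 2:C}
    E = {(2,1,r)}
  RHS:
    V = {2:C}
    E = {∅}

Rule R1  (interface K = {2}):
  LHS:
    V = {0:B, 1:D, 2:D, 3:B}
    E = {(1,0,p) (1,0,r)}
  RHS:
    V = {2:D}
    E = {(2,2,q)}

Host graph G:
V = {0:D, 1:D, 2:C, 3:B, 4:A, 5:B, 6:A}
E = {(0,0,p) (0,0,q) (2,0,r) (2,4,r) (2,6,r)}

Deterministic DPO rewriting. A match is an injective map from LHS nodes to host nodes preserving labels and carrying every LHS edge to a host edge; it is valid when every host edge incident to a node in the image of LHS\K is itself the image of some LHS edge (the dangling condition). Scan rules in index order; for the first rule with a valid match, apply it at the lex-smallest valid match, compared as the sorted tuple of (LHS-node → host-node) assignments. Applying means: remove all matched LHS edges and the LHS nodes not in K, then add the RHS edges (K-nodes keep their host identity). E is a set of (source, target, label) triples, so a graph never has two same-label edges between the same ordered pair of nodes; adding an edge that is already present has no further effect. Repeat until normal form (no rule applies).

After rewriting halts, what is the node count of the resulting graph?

start.  V:7 E:5  edges: 0-p->0 0-q->0 2-r->0 2-r->4 2-r->6
1. fire R0 via {0↦3, 1↦4, 2↦2}  →  V:5 E:4  edges: 0-p->0 0-q->0 2-r->0 2-r->6
2. fire R0 via {0↦5, 1↦6, 2↦2}  →  V:3 E:3  edges: 0-p->0 0-q->0 2-r->0
final graph: no rule applies after step 2
NF nodes: {0:D, 1:D, 2:C}

Answer: 3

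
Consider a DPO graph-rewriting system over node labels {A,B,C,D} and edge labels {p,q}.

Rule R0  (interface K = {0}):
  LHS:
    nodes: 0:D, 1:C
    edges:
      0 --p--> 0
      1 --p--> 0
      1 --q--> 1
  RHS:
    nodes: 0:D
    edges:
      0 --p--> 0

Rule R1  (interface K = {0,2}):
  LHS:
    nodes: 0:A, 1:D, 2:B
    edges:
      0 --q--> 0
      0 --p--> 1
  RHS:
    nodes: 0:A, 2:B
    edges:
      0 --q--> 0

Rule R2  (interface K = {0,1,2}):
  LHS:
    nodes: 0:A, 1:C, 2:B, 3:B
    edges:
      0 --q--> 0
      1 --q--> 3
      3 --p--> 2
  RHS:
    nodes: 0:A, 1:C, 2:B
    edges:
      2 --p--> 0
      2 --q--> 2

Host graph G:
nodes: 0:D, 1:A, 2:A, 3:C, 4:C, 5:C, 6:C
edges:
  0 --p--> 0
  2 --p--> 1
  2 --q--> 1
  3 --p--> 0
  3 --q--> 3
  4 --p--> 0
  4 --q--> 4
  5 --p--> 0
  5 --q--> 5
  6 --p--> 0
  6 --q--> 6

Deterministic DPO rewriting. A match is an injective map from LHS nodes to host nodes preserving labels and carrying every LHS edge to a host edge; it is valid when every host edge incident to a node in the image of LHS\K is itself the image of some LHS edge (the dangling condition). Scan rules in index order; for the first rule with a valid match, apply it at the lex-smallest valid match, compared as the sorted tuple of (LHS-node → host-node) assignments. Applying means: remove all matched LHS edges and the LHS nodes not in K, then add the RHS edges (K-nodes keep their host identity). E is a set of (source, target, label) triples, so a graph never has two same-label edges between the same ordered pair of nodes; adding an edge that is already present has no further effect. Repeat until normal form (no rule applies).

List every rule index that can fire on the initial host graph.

R0: 4 valid matches — {0↦0, 1↦3}, {0↦0, 1↦4}, {0↦0, 1↦5} (+1 more)
R1: no valid match — LHS pattern not found
R2: no valid match — LHS pattern not found

Answer: [R0]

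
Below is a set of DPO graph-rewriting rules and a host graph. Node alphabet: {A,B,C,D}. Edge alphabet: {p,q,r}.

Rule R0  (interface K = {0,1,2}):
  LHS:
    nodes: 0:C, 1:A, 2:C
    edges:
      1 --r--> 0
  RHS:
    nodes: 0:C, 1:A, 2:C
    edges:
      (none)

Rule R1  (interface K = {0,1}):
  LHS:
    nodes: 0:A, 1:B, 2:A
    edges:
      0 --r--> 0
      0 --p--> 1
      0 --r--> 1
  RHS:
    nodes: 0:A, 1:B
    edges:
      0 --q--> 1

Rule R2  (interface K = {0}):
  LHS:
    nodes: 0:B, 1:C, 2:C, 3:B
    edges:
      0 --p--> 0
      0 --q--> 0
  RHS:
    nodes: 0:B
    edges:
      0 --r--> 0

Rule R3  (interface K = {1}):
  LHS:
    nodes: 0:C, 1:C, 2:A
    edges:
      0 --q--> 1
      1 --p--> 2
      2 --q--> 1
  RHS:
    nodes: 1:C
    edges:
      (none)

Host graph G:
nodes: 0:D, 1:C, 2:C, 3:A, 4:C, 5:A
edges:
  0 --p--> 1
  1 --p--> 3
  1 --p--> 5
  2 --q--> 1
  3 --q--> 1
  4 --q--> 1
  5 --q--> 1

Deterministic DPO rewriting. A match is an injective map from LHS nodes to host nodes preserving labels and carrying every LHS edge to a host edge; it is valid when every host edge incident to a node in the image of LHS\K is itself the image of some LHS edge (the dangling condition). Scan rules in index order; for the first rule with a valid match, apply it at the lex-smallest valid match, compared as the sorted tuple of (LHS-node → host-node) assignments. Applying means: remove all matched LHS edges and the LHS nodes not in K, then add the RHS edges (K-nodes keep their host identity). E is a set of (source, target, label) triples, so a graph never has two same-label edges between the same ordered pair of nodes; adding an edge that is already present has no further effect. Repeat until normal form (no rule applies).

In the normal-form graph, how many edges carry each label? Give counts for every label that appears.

Answer: p:1

Rewrite trace:
[0] host  ⇒  6 nodes, 7 edges  {0-p->1 1-p->3 1-p->5 2-q->1 3-q->1 4-q->1 5-q->1}
[1] R3 @ {0↦2, 1↦1, 2↦3}  ⇒  4 nodes, 4 edges  {0-p->1 1-p->5 4-q->1 5-q->1}
[2] R3 @ {0↦4, 1↦1, 2↦5}  ⇒  2 nodes, 1 edges  {0-p->1}
halt: no rule applies after step 2
NF edges: [(0, 1, 'p')]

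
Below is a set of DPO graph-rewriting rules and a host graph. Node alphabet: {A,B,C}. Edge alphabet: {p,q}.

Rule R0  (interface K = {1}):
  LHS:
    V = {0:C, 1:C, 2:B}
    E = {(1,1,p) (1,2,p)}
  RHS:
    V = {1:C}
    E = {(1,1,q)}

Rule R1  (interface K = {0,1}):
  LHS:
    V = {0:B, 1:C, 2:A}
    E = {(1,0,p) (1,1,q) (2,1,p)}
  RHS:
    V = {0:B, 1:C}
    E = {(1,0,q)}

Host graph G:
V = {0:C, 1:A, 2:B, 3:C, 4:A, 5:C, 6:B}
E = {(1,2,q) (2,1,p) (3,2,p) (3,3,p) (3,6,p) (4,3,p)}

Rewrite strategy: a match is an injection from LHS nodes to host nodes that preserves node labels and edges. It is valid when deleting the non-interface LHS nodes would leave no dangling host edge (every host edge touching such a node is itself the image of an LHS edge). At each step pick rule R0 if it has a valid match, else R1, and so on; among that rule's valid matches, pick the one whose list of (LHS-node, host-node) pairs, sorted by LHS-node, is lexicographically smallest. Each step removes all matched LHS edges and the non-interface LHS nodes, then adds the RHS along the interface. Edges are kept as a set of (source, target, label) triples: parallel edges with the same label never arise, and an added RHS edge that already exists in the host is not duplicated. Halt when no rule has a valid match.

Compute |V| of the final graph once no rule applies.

Answer: 4

Steps:
start.  V:7 E:6  edges: 1-q->2 2-p->1 3-p->2 3-p->3 3-p->6 4-p->3
1. fire R0 via {0↦0, 1↦3, 2↦6}  →  V:5 E:5  edges: 1-q->2 2-p->1 3-p->2 3-q->3 4-p->3
2. fire R1 via {0↦2, 1↦3, 2↦4}  →  V:4 E:3  edges: 1-q->2 2-p->1 3-q->2
halt: no rule applies after step 2
NF nodes: {1:A, 2:B, 3:C, 5:C}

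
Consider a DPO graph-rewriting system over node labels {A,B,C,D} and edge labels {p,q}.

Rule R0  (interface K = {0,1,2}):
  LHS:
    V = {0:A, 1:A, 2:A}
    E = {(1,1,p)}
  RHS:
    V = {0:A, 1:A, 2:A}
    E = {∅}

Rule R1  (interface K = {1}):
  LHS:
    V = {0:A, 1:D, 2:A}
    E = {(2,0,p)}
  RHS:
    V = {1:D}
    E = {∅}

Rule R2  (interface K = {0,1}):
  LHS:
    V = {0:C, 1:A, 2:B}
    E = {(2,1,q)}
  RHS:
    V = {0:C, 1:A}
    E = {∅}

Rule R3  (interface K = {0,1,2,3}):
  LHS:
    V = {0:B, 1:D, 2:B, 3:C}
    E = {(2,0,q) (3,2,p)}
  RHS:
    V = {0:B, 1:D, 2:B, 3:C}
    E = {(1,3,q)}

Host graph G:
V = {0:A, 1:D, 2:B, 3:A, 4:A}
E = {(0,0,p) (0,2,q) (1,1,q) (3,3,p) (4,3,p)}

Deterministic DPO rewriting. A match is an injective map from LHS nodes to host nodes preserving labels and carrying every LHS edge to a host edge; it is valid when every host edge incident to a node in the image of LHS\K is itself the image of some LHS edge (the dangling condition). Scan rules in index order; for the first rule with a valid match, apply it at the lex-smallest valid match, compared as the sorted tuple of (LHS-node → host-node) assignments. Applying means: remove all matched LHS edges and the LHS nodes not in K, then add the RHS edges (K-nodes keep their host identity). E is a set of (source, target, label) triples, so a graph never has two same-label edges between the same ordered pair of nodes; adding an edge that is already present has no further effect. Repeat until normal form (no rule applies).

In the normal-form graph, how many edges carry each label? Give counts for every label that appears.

Answer: q:2

Steps:
[0] host  ⇒  5 nodes, 5 edges  {0-p->0 0-q->2 1-q->1 3-p->3 4-p->3}
[1] R0 @ {0↦0, 1↦3, 2↦4}  ⇒  5 nodes, 4 edges  {0-p->0 0-q->2 1-q->1 4-p->3}
[2] R0 @ {0↦3, 1↦0, 2↦4}  ⇒  5 nodes, 3 edges  {0-q->2 1-q->1 4-p->3}
[3] R1 @ {0↦3, 1↦1, 2↦4}  ⇒  3 nodes, 2 edges  {0-q->2 1-q->1}
normal form: no rule applies after step 3
NF edges: [(0, 2, 'q'), (1, 1, 'q')]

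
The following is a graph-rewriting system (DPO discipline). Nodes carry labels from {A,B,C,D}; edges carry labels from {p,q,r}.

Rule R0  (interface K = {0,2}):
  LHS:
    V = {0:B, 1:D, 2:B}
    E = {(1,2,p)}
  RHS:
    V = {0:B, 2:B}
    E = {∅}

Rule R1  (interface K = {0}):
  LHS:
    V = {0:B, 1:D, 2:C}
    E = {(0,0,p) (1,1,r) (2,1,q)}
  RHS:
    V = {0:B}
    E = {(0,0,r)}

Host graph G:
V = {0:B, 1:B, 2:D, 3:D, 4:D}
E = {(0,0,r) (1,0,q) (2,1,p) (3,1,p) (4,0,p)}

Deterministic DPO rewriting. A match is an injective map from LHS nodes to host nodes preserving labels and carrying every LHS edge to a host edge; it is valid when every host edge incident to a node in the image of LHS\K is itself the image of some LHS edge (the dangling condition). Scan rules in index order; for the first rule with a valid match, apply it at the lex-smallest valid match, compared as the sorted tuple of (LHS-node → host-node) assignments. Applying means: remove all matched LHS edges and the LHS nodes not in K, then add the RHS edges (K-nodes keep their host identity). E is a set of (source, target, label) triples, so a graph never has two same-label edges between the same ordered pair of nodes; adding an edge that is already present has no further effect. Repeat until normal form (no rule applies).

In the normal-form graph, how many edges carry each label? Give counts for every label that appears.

initial: |V|=5 |E|=5  E = 0-r->0 1-q->0 2-p->1 3-p->1 4-p->0
step 1: apply R0 at {0↦0, 1↦2, 2↦1}  → |V|=4 |E|=4  E = 0-r->0 1-q->0 3-p->1 4-p->0
step 2: apply R0 at {0↦0, 1↦3, 2↦1}  → |V|=3 |E|=3  E = 0-r->0 1-q->0 4-p->0
step 3: apply R0 at {0↦1, 1↦4, 2↦0}  → |V|=2 |E|=2  E = 0-r->0 1-q->0
normal form: no rule applies after step 3
NF edges: [(0, 0, 'r'), (1, 0, 'q')]

Answer: q:1 r:1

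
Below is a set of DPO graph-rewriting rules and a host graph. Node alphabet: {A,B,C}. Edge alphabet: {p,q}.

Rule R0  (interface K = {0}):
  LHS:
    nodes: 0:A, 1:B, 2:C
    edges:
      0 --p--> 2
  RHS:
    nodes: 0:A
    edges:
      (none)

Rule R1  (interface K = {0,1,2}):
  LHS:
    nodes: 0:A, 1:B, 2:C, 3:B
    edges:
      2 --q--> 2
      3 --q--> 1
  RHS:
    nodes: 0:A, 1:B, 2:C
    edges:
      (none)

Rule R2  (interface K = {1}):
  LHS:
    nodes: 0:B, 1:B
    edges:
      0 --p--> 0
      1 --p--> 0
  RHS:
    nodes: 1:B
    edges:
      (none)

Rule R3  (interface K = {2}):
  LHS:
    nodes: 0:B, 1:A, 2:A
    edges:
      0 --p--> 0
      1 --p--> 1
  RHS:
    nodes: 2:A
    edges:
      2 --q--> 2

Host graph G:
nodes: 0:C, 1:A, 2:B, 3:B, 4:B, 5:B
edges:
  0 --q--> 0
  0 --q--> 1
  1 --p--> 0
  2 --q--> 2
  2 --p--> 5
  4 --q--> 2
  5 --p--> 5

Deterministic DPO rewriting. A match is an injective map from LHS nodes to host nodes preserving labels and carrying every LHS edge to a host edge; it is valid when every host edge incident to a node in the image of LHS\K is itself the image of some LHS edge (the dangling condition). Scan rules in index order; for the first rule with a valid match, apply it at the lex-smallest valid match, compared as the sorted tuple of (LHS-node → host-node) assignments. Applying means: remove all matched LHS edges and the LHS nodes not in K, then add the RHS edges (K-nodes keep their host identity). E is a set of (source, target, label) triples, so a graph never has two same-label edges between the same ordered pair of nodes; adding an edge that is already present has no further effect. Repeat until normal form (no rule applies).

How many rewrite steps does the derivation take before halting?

[0] host  ⇒  6 nodes, 7 edges  {0-q->0 0-q->1 1-p->0 2-q->2 2-p->5 4-q->2 5-p->5}
[1] R1 @ {0↦1, 1↦2, 2↦0, 3↦4}  ⇒  5 nodes, 5 edges  {0-q->1 1-p->0 2-q->2 2-p->5 5-p->5}
[2] R2 @ {0↦5, 1↦2}  ⇒  4 nodes, 3 edges  {0-q->1 1-p->0 2-q->2}
halt: no rule applies after step 2

Answer: 2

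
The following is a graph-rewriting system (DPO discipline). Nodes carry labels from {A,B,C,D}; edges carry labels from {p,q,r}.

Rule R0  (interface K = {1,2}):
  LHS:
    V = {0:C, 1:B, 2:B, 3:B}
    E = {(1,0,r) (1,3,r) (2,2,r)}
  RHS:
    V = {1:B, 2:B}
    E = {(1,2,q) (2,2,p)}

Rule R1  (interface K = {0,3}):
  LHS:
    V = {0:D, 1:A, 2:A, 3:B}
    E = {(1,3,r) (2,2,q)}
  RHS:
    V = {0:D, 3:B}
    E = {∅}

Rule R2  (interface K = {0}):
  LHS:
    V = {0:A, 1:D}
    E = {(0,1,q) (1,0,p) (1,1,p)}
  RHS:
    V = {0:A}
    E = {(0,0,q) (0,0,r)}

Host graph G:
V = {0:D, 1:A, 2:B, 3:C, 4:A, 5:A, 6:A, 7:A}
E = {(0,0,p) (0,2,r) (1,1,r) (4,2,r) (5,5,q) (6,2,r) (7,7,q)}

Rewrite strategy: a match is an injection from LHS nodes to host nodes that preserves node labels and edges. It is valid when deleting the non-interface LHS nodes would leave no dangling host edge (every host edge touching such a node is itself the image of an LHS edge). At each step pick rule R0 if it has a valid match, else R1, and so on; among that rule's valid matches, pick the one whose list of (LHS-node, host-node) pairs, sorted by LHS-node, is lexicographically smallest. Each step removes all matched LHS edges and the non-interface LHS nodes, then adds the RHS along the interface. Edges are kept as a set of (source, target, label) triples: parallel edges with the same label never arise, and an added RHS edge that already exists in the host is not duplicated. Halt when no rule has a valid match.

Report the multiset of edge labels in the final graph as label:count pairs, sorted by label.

Answer: p:1 r:2

Steps:
initial: |V|=8 |E|=7  E = 0-p->0 0-r->2 1-r->1 4-r->2 5-q->5 6-r->2 7-q->7
step 1: apply R1 at {0↦0, 1↦4, 2↦5, 3↦2}  → |V|=6 |E|=5  E = 0-p->0 0-r->2 1-r->1 6-r->2 7-q->7
step 2: apply R1 at {0↦0, 1↦6, 2↦7, 3↦2}  → |V|=4 |E|=3  E = 0-p->0 0-r->2 1-r->1
normal form: no rule applies after step 2
NF edges: [(0, 0, 'p'), (0, 2, 'r'), (1, 1, 'r')]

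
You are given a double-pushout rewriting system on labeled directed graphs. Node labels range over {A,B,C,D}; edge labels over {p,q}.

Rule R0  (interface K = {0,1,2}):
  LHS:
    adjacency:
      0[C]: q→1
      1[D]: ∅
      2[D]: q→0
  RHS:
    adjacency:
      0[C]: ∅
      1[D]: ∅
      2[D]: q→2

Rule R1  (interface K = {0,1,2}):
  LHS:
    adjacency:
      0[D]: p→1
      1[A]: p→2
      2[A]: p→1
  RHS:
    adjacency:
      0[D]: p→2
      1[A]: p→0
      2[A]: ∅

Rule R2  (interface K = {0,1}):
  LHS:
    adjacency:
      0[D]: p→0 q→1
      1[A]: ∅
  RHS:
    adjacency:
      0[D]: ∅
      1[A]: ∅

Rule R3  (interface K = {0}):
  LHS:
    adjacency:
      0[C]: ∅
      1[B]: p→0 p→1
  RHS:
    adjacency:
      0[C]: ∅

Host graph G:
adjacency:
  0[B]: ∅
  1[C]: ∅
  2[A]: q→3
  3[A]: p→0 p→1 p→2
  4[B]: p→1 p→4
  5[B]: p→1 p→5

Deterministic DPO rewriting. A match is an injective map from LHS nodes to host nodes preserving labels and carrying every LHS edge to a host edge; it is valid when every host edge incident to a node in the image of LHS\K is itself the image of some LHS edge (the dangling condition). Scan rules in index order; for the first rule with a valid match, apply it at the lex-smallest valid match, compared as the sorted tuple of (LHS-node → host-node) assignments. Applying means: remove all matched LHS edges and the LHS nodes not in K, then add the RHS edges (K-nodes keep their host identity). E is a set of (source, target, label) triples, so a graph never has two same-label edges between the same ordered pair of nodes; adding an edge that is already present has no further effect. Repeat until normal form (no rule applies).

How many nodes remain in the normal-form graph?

Answer: 4

Rewrite trace:
[0] host  ⇒  6 nodes, 8 edges  {2-q->3 3-p->0 3-p->1 3-p->2 4-p->1 4-p->4 5-p->1 5-p->5}
[1] R3 @ {0↦1, 1↦4}  ⇒  5 nodes, 6 edges  {2-q->3 3-p->0 3-p->1 3-p->2 5-p->1 5-p->5}
[2] R3 @ {0↦1, 1↦5}  ⇒  4 nodes, 4 edges  {2-q->3 3-p->0 3-p->1 3-p->2}
halt: no rule applies after step 2
NF nodes: {0:B, 1:C, 2:A, 3:A}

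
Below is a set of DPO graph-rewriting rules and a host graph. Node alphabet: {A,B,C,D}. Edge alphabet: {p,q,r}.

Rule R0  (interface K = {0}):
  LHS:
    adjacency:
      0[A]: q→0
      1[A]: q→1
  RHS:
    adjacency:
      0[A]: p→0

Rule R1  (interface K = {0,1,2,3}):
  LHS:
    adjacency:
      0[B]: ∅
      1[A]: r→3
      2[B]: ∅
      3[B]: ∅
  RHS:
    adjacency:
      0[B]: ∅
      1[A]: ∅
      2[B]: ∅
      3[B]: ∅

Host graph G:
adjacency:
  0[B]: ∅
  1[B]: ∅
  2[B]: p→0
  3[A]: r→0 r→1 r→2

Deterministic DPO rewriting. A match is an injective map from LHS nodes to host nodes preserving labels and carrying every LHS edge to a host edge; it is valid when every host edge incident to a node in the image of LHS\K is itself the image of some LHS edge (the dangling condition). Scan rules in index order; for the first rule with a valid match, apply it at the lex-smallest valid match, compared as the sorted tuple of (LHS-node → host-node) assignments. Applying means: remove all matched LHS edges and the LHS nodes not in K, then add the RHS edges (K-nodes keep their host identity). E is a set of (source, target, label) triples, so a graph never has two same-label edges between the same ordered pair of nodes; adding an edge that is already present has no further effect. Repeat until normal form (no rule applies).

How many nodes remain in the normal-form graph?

initial: |V|=4 |E|=4  E = 2-p->0 3-r->0 3-r->1 3-r->2
step 1: apply R1 at {0↦0, 1↦3, 2↦1, 3↦2}  → |V|=4 |E|=3  E = 2-p->0 3-r->0 3-r->1
step 2: apply R1 at {0↦0, 1↦3, 2↦2, 3↦1}  → |V|=4 |E|=2  E = 2-p->0 3-r->0
step 3: apply R1 at {0↦1, 1↦3, 2↦2, 3↦0}  → |V|=4 |E|=1  E = 2-p->0
normal form: no rule applies after step 3
NF nodes: {0:B, 1:B, 2:B, 3:A}

Answer: 4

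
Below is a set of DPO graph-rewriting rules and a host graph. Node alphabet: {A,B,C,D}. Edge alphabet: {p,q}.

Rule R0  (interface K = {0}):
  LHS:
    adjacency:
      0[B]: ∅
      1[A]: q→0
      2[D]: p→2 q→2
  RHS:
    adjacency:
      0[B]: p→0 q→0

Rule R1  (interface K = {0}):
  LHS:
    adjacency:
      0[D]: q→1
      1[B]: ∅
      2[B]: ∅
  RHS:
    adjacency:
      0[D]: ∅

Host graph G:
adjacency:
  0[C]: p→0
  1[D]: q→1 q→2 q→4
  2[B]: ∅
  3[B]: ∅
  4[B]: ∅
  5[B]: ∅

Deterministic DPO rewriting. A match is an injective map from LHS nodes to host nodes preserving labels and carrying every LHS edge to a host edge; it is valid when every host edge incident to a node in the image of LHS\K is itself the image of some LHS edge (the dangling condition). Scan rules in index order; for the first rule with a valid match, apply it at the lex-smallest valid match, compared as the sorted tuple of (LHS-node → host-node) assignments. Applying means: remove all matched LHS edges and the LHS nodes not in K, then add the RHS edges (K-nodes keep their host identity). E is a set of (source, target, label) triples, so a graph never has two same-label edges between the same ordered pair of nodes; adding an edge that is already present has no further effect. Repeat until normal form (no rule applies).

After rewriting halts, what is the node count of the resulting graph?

initial: |V|=6 |E|=4  E = 0-p->0 1-q->1 1-q->2 1-q->4
step 1: apply R1 at {0↦1, 1↦2, 2↦3}  → |V|=4 |E|=3  E = 0-p->0 1-q->1 1-q->4
step 2: apply R1 at {0↦1, 1↦4, 2↦5}  → |V|=2 |E|=2  E = 0-p->0 1-q->1
normal form: no rule applies after step 2
NF nodes: {0:C, 1:D}

Answer: 2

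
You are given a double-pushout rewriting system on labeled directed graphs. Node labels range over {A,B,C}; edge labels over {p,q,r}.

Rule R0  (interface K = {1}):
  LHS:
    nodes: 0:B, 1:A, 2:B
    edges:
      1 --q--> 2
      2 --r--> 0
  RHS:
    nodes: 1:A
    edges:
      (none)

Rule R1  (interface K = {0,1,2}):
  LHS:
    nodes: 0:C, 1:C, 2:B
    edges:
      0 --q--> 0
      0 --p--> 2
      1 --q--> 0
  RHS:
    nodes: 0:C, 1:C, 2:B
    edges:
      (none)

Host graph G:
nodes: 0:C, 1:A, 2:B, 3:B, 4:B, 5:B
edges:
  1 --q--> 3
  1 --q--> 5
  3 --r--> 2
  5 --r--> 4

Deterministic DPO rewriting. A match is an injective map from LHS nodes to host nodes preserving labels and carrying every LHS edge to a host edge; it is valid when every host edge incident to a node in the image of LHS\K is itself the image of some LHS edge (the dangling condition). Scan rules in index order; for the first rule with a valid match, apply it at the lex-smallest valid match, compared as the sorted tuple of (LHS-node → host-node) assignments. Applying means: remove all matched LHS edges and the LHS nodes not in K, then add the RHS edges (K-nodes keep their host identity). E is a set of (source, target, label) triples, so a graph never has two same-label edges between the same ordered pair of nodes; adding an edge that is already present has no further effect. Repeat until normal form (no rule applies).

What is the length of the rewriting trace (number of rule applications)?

start.  V:6 E:4  edges: 1-q->3 1-q->5 3-r->2 5-r->4
1. fire R0 via {0↦2, 1↦1, 2↦3}  →  V:4 E:2  edges: 1-q->5 5-r->4
2. fire R0 via {0↦4, 1↦1, 2↦5}  →  V:2 E:0  edges: ∅
halt: no rule applies after step 2

Answer: 2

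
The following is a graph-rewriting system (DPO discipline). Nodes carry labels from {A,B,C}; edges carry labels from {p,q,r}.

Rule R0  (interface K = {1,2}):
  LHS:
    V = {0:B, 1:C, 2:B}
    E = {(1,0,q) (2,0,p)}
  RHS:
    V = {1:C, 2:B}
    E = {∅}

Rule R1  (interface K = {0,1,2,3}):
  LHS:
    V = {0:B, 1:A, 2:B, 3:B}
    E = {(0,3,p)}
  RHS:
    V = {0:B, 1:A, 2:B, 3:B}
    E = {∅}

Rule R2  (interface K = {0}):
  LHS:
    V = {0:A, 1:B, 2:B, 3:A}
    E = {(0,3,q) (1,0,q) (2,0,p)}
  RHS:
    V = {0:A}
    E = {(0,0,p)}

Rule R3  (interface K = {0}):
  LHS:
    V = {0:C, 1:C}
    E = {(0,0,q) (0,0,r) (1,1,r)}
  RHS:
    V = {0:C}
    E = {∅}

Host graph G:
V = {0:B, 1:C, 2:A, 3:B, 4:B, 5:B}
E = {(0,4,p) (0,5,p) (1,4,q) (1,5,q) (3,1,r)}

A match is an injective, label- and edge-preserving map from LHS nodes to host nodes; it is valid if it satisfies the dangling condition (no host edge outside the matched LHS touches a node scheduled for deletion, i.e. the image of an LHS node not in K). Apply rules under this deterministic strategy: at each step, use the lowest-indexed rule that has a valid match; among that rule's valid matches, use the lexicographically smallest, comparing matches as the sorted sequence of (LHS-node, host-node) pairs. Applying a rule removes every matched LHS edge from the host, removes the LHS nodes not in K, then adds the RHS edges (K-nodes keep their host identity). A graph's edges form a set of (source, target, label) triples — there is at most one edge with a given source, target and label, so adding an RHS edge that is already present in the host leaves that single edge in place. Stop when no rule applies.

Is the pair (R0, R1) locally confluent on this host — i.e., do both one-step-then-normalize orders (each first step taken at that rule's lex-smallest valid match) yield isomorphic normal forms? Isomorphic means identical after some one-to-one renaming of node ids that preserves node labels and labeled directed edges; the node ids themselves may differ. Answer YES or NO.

Answer: NO

Steps:
branch R0-first: apply at {0↦4, 1↦1, 2↦0} → |E|=3, then 1 more step(s) → NF |V|=4 |E|=1 V={0:B, 1:C, 2:A, 3:B} E=3-r->1
branch R1-first: apply at {0↦0, 1↦2, 2↦3, 3↦4} → |E|=4, then 1 more step(s) → NF |V|=5 |E|=2 V={0:B, 1:C, 2:A, 3:B, 4:B} E=1-q->4 3-r->1
graphs not isomorphic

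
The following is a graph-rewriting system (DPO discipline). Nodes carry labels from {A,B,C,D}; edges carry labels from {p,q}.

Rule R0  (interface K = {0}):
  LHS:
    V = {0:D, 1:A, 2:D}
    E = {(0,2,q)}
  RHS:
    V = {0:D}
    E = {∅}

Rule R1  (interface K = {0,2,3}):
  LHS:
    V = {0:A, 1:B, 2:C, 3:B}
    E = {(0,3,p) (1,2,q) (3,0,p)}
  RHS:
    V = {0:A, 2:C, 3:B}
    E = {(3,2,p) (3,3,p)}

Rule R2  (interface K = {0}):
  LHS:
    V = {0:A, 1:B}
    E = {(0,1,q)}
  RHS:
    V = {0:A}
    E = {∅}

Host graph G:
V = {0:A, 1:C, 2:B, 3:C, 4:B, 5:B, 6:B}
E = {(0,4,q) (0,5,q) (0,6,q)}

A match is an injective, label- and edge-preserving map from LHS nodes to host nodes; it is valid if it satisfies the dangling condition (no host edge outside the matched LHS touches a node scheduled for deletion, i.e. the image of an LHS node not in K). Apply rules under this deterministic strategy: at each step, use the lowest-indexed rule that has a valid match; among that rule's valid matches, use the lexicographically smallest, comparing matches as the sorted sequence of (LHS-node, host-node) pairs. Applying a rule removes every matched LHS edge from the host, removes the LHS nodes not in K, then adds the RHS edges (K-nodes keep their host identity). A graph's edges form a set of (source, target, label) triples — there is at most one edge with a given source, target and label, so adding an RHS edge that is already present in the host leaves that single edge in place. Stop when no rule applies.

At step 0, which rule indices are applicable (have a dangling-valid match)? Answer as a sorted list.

Answer: [R2]

Derivation:
R0: no valid match — LHS pattern not found
R1: no valid match — LHS pattern not found
R2: 3 valid matches — {0↦0, 1↦4}, {0↦0, 1↦5}, {0↦0, 1↦6}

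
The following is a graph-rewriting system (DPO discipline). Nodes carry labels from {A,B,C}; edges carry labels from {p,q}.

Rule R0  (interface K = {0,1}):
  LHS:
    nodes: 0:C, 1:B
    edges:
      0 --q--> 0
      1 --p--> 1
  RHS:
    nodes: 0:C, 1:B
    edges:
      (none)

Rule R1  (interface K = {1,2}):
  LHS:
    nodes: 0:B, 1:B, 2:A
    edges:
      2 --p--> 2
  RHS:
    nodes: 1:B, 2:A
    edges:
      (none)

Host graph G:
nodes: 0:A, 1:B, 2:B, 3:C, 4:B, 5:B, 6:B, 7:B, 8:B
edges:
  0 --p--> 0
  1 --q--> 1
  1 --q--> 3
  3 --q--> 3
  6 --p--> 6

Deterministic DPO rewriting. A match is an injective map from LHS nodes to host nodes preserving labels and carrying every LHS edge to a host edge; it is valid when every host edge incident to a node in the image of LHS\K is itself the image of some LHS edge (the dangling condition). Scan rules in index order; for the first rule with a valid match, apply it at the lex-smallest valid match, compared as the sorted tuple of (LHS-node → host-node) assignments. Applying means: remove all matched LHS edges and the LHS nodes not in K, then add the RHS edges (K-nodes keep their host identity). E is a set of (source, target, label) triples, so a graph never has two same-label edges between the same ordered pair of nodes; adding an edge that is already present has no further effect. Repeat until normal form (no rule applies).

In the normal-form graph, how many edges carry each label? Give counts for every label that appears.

[0] host  ⇒  9 nodes, 5 edges  {0-p->0 1-q->1 1-q->3 3-q->3 6-p->6}
[1] R0 @ {0↦3, 1↦6}  ⇒  9 nodes, 3 edges  {0-p->0 1-q->1 1-q->3}
[2] R1 @ {0↦2, 1↦1, 2↦0}  ⇒  8 nodes, 2 edges  {1-q->1 1-q->3}
halt: no rule applies after step 2
NF edges: [(1, 1, 'q'), (1, 3, 'q')]

Answer: q:2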